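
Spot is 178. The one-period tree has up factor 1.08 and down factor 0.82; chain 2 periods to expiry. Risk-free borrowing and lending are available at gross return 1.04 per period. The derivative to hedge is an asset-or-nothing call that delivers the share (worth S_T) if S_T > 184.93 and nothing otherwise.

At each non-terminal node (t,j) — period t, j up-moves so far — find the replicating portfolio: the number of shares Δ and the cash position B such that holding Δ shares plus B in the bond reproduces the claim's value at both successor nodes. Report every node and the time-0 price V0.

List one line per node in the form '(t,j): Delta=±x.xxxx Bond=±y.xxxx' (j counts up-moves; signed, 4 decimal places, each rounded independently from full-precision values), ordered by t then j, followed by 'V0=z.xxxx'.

The replicating-portfolio and risk-neutral prices coincide; use p* = (1.04−0.82)/(1.08−0.82) = 0.8462 for the latter.
At expiry t=2: V(2,0)=0.0000, V(2,1)=0.0000, V(2,2)=207.6192
(1,0): S=145.9600. Δ = (V_up−V_dn)/(S_up−S_dn) = (0.0000−0.0000)/(157.6368−119.6872) = 0.0000. V = [p*·0.0000 + (1−p*)·0.0000]/1.04 = 0.0000. B = V − Δ·S = 0.0000.
(1,1): S=192.2400. Δ = (V_up−V_dn)/(S_up−S_dn) = (207.6192−0.0000)/(207.6192−157.6368) = 4.1538. V = [p*·207.6192 + (1−p*)·0.0000]/1.04 = 168.9209. B = V − Δ·S = -629.6144.
(0,0): S=178.0000. Δ = (V_up−V_dn)/(S_up−S_dn) = (168.9209−0.0000)/(192.2400−145.9600) = 3.6500. V = [p*·168.9209 + (1−p*)·0.0000]/1.04 = 137.4357. B = V − Δ·S = -512.2603.
The time-0 hedge costs 137.4357, which is the no-arbitrage price.

(0,0): Delta=3.6500 Bond=-512.2603
(1,0): Delta=0.0000 Bond=0.0000
(1,1): Delta=4.1538 Bond=-629.6144
V0=137.4357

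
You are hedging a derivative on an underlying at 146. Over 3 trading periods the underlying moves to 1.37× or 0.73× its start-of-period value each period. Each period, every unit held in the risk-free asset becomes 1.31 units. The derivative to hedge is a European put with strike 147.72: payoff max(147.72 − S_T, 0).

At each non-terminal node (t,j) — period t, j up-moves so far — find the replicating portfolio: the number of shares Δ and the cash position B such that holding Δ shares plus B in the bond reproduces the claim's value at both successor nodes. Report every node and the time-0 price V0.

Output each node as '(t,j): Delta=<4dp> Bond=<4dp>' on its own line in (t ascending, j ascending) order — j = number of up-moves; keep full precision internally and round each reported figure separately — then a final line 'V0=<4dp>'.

(0,0): Delta=-0.0463 Bond=7.2322
(1,0): Delta=-0.4694 Bond=54.5640
(1,1): Delta=-0.0230 Bond=4.8097
(2,0): Delta=-1.0000 Bond=112.7634
(2,1): Delta=-0.4401 Bond=67.2080
(2,2): Delta=0.0000 Bond=0.0000
V0=0.4705

The replicating-portfolio and risk-neutral prices coincide; use p* = (1.31−0.73)/(1.37−0.73) = 0.9062 for the latter.
At expiry t=3: V(3,0)=90.9235, V(3,1)=41.1293, V(3,2)=0.0000, V(3,3)=0.0000
Node (2,0) S=77.8034: V=(p*·41.1293+(1−p*)·90.9235)/1.31=34.9600; Δ=(41.1293−90.9235)/(106.5907−56.7965)=-1.0000; B=V−Δ·S=112.7634
Node (2,1) S=146.0146: V=(p*·0.0000+(1−p*)·41.1293)/1.31=2.9434; Δ=(0.0000−41.1293)/(200.0400−106.5907)=-0.4401; B=V−Δ·S=67.2080
Node (2,2) S=274.0274: V=(p*·0.0000+(1−p*)·0.0000)/1.31=0.0000; Δ=(0.0000−0.0000)/(375.4175−200.0400)=0.0000; B=V−Δ·S=0.0000
Node (1,0) S=106.5800: V=(p*·2.9434+(1−p*)·34.9600)/1.31=4.5381; Δ=(2.9434−34.9600)/(146.0146−77.8034)=-0.4694; B=V−Δ·S=54.5640
Node (1,1) S=200.0200: V=(p*·0.0000+(1−p*)·2.9434)/1.31=0.2106; Δ=(0.0000−2.9434)/(274.0274−146.0146)=-0.0230; B=V−Δ·S=4.8097
Node (0,0) S=146.0000: V=(p*·0.2106+(1−p*)·4.5381)/1.31=0.4705; Δ=(0.2106−4.5381)/(200.0200−106.5800)=-0.0463; B=V−Δ·S=7.2322
Each (Δ,B) replicates both successor values, so the strategy is self-financing and V0 is arbitrage-free.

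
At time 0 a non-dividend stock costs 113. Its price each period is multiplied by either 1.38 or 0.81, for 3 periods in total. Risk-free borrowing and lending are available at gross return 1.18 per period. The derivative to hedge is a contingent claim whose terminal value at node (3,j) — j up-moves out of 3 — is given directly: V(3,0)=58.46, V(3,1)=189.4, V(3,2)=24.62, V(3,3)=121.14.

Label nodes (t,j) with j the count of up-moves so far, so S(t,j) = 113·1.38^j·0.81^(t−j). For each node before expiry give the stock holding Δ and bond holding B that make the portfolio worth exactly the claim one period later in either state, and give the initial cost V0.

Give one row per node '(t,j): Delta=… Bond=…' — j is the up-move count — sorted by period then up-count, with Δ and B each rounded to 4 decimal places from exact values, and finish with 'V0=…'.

(0,0): Delta=-0.2037 Bond=79.0074
(1,0): Delta=-0.9912 Bond=165.3022
(1,1): Delta=0.0461 Bond=54.2701
(2,0): Delta=3.0985 Bond=-108.1463
(2,1): Delta=-2.2887 Bond=358.9500
(2,2): Delta=0.7869 Bond=-95.3729
V0=55.9864

The replicating-portfolio and risk-neutral prices coincide; use p* = (1.18−0.81)/(1.38−0.81) = 0.6491 for the latter.
At expiry t=3: V(3,0)=58.4600, V(3,1)=189.4000, V(3,2)=24.6200, V(3,3)=121.1400
  t=2,j=0: stock 74.1393 → up 102.3122 (V=189.4000), down 60.0528 (V=58.4600). Price 121.5730; hedge Δ=3.0985, bond B=-108.1463.
  t=2,j=1: stock 126.3114 → up 174.3097 (V=24.6200), down 102.3122 (V=189.4000). Price 69.8623; hedge Δ=-2.2887, bond B=358.9500.
  t=2,j=2: stock 215.1972 → up 296.9721 (V=121.1400), down 174.3097 (V=24.6200). Price 73.9605; hedge Δ=0.7869, bond B=-95.3729.
  t=1,j=0: stock 91.5300 → up 126.3114 (V=69.8623), down 74.1393 (V=121.5730). Price 74.5817; hedge Δ=-0.9912, bond B=165.3022.
  t=1,j=1: stock 155.9400 → up 215.1972 (V=73.9605), down 126.3114 (V=69.8623). Price 61.4598; hedge Δ=0.0461, bond B=54.2701.
  t=0,j=0: stock 113.0000 → up 155.9400 (V=61.4598), down 91.5300 (V=74.5817). Price 55.9864; hedge Δ=-0.2037, bond B=79.0074.
Check: Δ(0,0)·S0 + B(0,0) = 55.9864 = V0.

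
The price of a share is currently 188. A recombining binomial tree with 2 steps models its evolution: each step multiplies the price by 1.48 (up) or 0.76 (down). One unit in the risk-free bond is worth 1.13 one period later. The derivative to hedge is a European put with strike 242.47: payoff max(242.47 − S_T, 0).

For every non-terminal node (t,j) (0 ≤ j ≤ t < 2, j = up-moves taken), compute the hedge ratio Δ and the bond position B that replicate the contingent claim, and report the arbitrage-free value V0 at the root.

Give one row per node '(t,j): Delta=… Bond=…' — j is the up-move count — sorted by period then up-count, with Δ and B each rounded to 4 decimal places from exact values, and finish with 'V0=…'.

No-arbitrage ⇒ martingale measure with p* = (R−d)/(u−d) = 0.5139.
At expiry t=2: V(2,0)=133.8812, V(2,1)=31.0076, V(2,2)=0.0000
Node (1,0) S=142.8800: V=(p*·31.0076+(1−p*)·133.8812)/1.13=71.6952; Δ=(31.0076−133.8812)/(211.4624−108.5888)=-1.0000; B=V−Δ·S=214.5752
Node (1,1) S=278.2400: V=(p*·0.0000+(1−p*)·31.0076)/1.13=13.3391; Δ=(0.0000−31.0076)/(411.7952−211.4624)=-0.1548; B=V−Δ·S=56.4052
Node (0,0) S=188.0000: V=(p*·13.3391+(1−p*)·71.6952)/1.13=36.9085; Δ=(13.3391−71.6952)/(278.2400−142.8800)=-0.4311; B=V−Δ·S=117.9588
The time-0 hedge costs 36.9085, which is the no-arbitrage price.

(0,0): Delta=-0.4311 Bond=117.9588
(1,0): Delta=-1.0000 Bond=214.5752
(1,1): Delta=-0.1548 Bond=56.4052
V0=36.9085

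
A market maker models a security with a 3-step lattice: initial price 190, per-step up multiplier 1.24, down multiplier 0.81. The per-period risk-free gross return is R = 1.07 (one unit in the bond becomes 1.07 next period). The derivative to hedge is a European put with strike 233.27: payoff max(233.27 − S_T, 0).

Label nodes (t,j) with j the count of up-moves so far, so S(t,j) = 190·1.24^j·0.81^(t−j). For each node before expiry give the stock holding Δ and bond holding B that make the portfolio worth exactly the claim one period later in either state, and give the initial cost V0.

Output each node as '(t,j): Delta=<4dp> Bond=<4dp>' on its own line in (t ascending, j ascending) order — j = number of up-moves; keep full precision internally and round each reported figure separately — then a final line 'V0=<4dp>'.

(0,0): Delta=-0.4918 Bond=118.3255
(1,0): Delta=-0.9713 Bond=200.3978
(1,1): Delta=-0.2870 Bond=78.3613
(2,0): Delta=-1.0000 Bond=218.0093
(2,1): Delta=-0.9590 Bond=212.0824
(2,2): Delta=0.0000 Bond=0.0000
V0=24.8858

Since d<R<u, set p* = (R−d)/(u−d) = 0.6047; price each node as the discounted p*-expectation of its children.
Payoff layer (t=3): V(3,0)=132.2962, V(3,1)=78.6928, V(3,2)=0.0000, V(3,3)=0.0000
(2,0): S=124.6590. Δ = (V_up−V_dn)/(S_up−S_dn) = (78.6928−132.2962)/(154.5772−100.9738) = -1.0000. V = [p*·78.6928 + (1−p*)·132.2962]/1.07 = 93.3503. B = V − Δ·S = 218.0093.
(2,1): S=190.8360. Δ = (V_up−V_dn)/(S_up−S_dn) = (0.0000−78.6928)/(236.6366−154.5772) = -0.9590. V = [p*·0.0000 + (1−p*)·78.6928]/1.07 = 29.0758. B = V − Δ·S = 212.0824.
(2,2): S=292.1440. Δ = (V_up−V_dn)/(S_up−S_dn) = (0.0000−0.0000)/(362.2586−236.6366) = 0.0000. V = [p*·0.0000 + (1−p*)·0.0000]/1.07 = 0.0000. B = V − Δ·S = 0.0000.
(1,0): S=153.9000. Δ = (V_up−V_dn)/(S_up−S_dn) = (29.0758−93.3503)/(190.8360−124.6590) = -0.9713. V = [p*·29.0758 + (1−p*)·93.3503]/1.07 = 50.9221. B = V − Δ·S = 200.3978.
(1,1): S=235.6000. Δ = (V_up−V_dn)/(S_up−S_dn) = (0.0000−29.0758)/(292.1440−190.8360) = -0.2870. V = [p*·0.0000 + (1−p*)·29.0758]/1.07 = 10.7431. B = V − Δ·S = 78.3613.
(0,0): S=190.0000. Δ = (V_up−V_dn)/(S_up−S_dn) = (10.7431−50.9221)/(235.6000−153.9000) = -0.4918. V = [p*·10.7431 + (1−p*)·50.9221]/1.07 = 24.8858. B = V − Δ·S = 118.3255.
Each (Δ,B) replicates both successor values, so the strategy is self-financing and V0 is arbitrage-free.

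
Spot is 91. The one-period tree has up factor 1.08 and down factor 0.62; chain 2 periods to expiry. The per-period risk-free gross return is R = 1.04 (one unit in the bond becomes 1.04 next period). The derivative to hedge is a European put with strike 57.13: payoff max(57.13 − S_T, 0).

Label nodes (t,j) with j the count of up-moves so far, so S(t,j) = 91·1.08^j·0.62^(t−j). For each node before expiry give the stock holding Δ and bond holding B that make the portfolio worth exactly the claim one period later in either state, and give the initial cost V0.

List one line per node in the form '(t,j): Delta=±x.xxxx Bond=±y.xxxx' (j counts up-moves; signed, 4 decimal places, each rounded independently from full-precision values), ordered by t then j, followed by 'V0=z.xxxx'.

Risk-neutral probability p* = (R−d)/(u−d) = (1.04−0.62)/(1.08−0.62) = 0.9130.
Terminal values V(2,·): V(2,0)=22.1496, V(2,1)=0.0000, V(2,2)=0.0000
  t=1,j=0: stock 56.4200 → up 60.9336 (V=0.0000), down 34.9804 (V=22.1496). Price 1.8520; hedge Δ=-0.8534, bond B=50.0033.
  t=1,j=1: stock 98.2800 → up 106.1424 (V=0.0000), down 60.9336 (V=0.0000). Price 0.0000; hedge Δ=0.0000, bond B=0.0000.
  t=0,j=0: stock 91.0000 → up 98.2800 (V=0.0000), down 56.4200 (V=1.8520). Price 0.1548; hedge Δ=-0.0442, bond B=4.1809.
Self-financing check: at every node Δ·S+B equals the discounted successor values.

(0,0): Delta=-0.0442 Bond=4.1809
(1,0): Delta=-0.8534 Bond=50.0033
(1,1): Delta=0.0000 Bond=0.0000
V0=0.1548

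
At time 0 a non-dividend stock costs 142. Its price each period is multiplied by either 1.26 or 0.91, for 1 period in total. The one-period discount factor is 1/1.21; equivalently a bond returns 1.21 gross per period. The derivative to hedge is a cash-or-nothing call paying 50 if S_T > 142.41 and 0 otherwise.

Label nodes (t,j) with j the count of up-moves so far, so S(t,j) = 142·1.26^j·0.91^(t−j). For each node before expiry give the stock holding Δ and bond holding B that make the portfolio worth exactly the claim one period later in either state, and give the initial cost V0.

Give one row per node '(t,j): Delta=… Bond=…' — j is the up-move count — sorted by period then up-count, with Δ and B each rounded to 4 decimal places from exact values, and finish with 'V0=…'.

(0,0): Delta=1.0060 Bond=-107.4380
V0=35.4191

Since d<R<u, set p* = (R−d)/(u−d) = 0.8571; price each node as the discounted p*-expectation of its children.
Terminal payoffs: V(1,0)=0.0000, V(1,1)=50.0000
  t=0,j=0: stock 142.0000 → up 178.9200 (V=50.0000), down 129.2200 (V=0.0000). Price 35.4191; hedge Δ=1.0060, bond B=-107.4380.
Check: Δ(0,0)·S0 + B(0,0) = 35.4191 = V0.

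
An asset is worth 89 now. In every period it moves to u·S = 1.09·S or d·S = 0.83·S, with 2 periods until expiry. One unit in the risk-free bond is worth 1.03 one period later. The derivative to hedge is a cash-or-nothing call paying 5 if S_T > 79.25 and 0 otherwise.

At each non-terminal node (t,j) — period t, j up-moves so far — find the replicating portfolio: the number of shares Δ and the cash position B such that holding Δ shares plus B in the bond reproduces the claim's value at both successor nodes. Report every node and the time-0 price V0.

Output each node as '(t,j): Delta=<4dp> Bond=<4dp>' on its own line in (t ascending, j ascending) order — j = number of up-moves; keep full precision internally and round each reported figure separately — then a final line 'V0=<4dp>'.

(0,0): Delta=0.0484 Bond=0.1534
(1,0): Delta=0.2603 Bond=-15.4966
(1,1): Delta=0.0000 Bond=4.8544
V0=4.4620

No-arbitrage ⇒ martingale measure with p* = (R−d)/(u−d) = 0.7692.
Terminal values V(2,·): V(2,0)=0.0000, V(2,1)=5.0000, V(2,2)=5.0000
Node (1,0) S=73.8700: V=(p*·5.0000+(1−p*)·0.0000)/1.03=3.7341; Δ=(5.0000−0.0000)/(80.5183−61.3121)=0.2603; B=V−Δ·S=-15.4966
Node (1,1) S=97.0100: V=(p*·5.0000+(1−p*)·5.0000)/1.03=4.8544; Δ=(5.0000−5.0000)/(105.7409−80.5183)=0.0000; B=V−Δ·S=4.8544
Node (0,0) S=89.0000: V=(p*·4.8544+(1−p*)·3.7341)/1.03=4.4620; Δ=(4.8544−3.7341)/(97.0100−73.8700)=0.0484; B=V−Δ·S=0.1534
Root portfolio cost Δ·89+B reproduces V0=4.4620.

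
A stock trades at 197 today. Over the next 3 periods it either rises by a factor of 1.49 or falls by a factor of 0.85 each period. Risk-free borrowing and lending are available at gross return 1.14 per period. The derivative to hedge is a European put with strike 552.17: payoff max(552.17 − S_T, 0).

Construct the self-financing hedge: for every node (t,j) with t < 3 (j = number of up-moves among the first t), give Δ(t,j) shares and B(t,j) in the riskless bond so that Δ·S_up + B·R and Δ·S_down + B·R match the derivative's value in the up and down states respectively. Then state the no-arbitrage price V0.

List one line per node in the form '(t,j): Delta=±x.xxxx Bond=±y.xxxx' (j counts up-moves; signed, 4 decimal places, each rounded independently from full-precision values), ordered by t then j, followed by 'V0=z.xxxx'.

(0,0): Delta=-0.8753 Bond=354.3858
(1,0): Delta=-1.0000 Bond=424.8769
(1,1): Delta=-0.7895 Bond=378.8032
(2,0): Delta=-1.0000 Bond=484.3596
(2,1): Delta=-1.0000 Bond=484.3596
(2,2): Delta=-0.6445 Bond=368.4447
V0=181.9471

Risk-neutral probability p* = (R−d)/(u−d) = (1.14−0.85)/(1.49−0.85) = 0.4531.
At expiry t=3: V(3,0)=431.1874, V(3,1)=340.0946, V(3,2)=180.4143, V(3,3)=0.0000
Node (2,0) S=142.3325: V=(p*·340.0946+(1−p*)·431.1874)/1.14=342.0271; Δ=(340.0946−431.1874)/(212.0754−120.9826)=-1.0000; B=V−Δ·S=484.3596
Node (2,1) S=249.5005: V=(p*·180.4143+(1−p*)·340.0946)/1.14=234.8591; Δ=(180.4143−340.0946)/(371.7557−212.0754)=-1.0000; B=V−Δ·S=484.3596
Node (2,2) S=437.3597: V=(p*·0.0000+(1−p*)·180.4143)/1.14=86.5474; Δ=(0.0000−180.4143)/(651.6660−371.7557)=-0.6445; B=V−Δ·S=368.4447
Node (1,0) S=167.4500: V=(p*·234.8591+(1−p*)·342.0271)/1.14=257.4269; Δ=(234.8591−342.0271)/(249.5005−142.3325)=-1.0000; B=V−Δ·S=424.8769
Node (1,1) S=293.5300: V=(p*·86.5474+(1−p*)·234.8591)/1.14=147.0661; Δ=(86.5474−234.8591)/(437.3597−249.5005)=-0.7895; B=V−Δ·S=378.8032
Node (0,0) S=197.0000: V=(p*·147.0661+(1−p*)·257.4269)/1.14=181.9471; Δ=(147.0661−257.4269)/(293.5300−167.4500)=-0.8753; B=V−Δ·S=354.3858
Root portfolio cost Δ·197+B reproduces V0=181.9471.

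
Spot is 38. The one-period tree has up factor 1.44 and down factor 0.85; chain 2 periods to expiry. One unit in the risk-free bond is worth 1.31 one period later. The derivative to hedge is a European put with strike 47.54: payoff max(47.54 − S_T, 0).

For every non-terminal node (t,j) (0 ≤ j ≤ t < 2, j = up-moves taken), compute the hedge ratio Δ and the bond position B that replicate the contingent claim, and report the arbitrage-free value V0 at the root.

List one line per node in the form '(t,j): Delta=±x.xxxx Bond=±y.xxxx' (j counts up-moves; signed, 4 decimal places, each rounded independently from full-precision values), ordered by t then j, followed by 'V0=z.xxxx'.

(0,0): Delta=-0.1703 Bond=7.2438
(1,0): Delta=-1.0000 Bond=36.2901
(1,1): Delta=-0.0318 Bond=1.9153
V0=0.7740

No-arbitrage ⇒ martingale measure with p* = (R−d)/(u−d) = 0.7797.
Payoff layer (t=2): V(2,0)=20.0850, V(2,1)=1.0280, V(2,2)=0.0000
(1,0): S=32.3000. Δ = (V_up−V_dn)/(S_up−S_dn) = (1.0280−20.0850)/(46.5120−27.4550) = -1.0000. V = [p*·1.0280 + (1−p*)·20.0850]/1.31 = 3.9901. B = V − Δ·S = 36.2901.
(1,1): S=54.7200. Δ = (V_up−V_dn)/(S_up−S_dn) = (0.0000−1.0280)/(78.7968−46.5120) = -0.0318. V = [p*·0.0000 + (1−p*)·1.0280]/1.31 = 0.1729. B = V − Δ·S = 1.9153.
(0,0): S=38.0000. Δ = (V_up−V_dn)/(S_up−S_dn) = (0.1729−3.9901)/(54.7200−32.3000) = -0.1703. V = [p*·0.1729 + (1−p*)·3.9901]/1.31 = 0.7740. B = V − Δ·S = 7.2438.
Self-financing check: at every node Δ·S+B equals the discounted successor values.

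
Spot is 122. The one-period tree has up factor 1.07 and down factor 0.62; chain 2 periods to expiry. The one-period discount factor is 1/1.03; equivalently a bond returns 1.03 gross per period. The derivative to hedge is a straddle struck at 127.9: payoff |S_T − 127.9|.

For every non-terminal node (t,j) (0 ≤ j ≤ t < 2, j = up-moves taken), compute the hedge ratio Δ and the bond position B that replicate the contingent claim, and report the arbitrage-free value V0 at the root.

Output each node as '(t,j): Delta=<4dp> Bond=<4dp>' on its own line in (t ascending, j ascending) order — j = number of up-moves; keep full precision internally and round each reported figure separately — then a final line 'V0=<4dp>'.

(0,0): Delta=-0.6205 Bond=92.6859
(1,0): Delta=-1.0000 Bond=124.1748
(1,1): Delta=-0.5990 Bond=92.6656
V0=16.9896

Since d<R<u, set p* = (R−d)/(u−d) = 0.9111; price each node as the discounted p*-expectation of its children.
Payoff layer (t=2): V(2,0)=81.0032, V(2,1)=46.9652, V(2,2)=11.7778
Node (1,0) S=75.6400: V=(p*·46.9652+(1−p*)·81.0032)/1.03=48.5348; Δ=(46.9652−81.0032)/(80.9348−46.8968)=-1.0000; B=V−Δ·S=124.1748
Node (1,1) S=130.5400: V=(p*·11.7778+(1−p*)·46.9652)/1.03=14.4714; Δ=(11.7778−46.9652)/(139.6778−80.9348)=-0.5990; B=V−Δ·S=92.6656
Node (0,0) S=122.0000: V=(p*·14.4714+(1−p*)·48.5348)/1.03=16.9896; Δ=(14.4714−48.5348)/(130.5400−75.6400)=-0.6205; B=V−Δ·S=92.6859
Each (Δ,B) replicates both successor values, so the strategy is self-financing and V0 is arbitrage-free.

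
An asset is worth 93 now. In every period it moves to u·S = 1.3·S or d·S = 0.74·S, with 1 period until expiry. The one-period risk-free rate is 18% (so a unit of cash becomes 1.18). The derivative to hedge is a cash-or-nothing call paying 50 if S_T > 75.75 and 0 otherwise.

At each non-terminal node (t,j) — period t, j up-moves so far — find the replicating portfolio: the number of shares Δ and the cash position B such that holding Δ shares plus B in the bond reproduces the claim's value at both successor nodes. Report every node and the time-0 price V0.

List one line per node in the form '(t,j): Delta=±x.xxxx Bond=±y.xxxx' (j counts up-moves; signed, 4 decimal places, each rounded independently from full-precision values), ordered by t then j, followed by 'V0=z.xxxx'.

Since d<R<u, set p* = (R−d)/(u−d) = 0.7857; price each node as the discounted p*-expectation of its children.
Payoff layer (t=1): V(1,0)=0.0000, V(1,1)=50.0000
Node (0,0) S=93.0000: V=(p*·50.0000+(1−p*)·0.0000)/1.18=33.2930; Δ=(50.0000−0.0000)/(120.9000−68.8200)=0.9601; B=V−Δ·S=-55.9927
Root portfolio cost Δ·93+B reproduces V0=33.2930.

(0,0): Delta=0.9601 Bond=-55.9927
V0=33.2930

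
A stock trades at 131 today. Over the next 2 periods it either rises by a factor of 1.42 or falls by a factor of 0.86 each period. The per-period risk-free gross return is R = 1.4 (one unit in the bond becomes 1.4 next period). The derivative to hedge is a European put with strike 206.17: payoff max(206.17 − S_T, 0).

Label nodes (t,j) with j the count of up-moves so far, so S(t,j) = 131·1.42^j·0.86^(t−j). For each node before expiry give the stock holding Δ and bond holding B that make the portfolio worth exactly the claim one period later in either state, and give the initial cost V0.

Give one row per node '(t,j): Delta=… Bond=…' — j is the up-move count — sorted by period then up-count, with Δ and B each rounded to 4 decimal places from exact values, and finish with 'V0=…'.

The replicating-portfolio and risk-neutral prices coincide; use p* = (1.4−0.86)/(1.42−0.86) = 0.9643 for the latter.
Payoff layer (t=2): V(2,0)=109.2824, V(2,1)=46.1928, V(2,2)=0.0000
Node (1,0) S=112.6600: V=(p*·46.1928+(1−p*)·109.2824)/1.4=34.6043; Δ=(46.1928−109.2824)/(159.9772−96.8876)=-1.0000; B=V−Δ·S=147.2643
Node (1,1) S=186.0200: V=(p*·0.0000+(1−p*)·46.1928)/1.4=1.1784; Δ=(0.0000−46.1928)/(264.1484−159.9772)=-0.4434; B=V−Δ·S=83.6655
Node (0,0) S=131.0000: V=(p*·1.1784+(1−p*)·34.6043)/1.4=1.6944; Δ=(1.1784−34.6043)/(186.0200−112.6600)=-0.4556; B=V−Δ·S=61.3835
Each (Δ,B) replicates both successor values, so the strategy is self-financing and V0 is arbitrage-free.

(0,0): Delta=-0.4556 Bond=61.3835
(1,0): Delta=-1.0000 Bond=147.2643
(1,1): Delta=-0.4434 Bond=83.6655
V0=1.6944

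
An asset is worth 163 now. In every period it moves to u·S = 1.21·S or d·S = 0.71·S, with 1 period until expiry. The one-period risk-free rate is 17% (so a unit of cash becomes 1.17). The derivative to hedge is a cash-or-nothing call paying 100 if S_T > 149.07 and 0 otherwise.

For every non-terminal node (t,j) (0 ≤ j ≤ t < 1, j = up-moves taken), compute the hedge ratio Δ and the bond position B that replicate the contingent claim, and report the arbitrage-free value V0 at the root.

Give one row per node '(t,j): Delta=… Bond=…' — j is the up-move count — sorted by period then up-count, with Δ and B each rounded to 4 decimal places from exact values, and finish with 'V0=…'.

(0,0): Delta=1.2270 Bond=-121.3675
V0=78.6325

No-arbitrage ⇒ martingale measure with p* = (R−d)/(u−d) = 0.9200.
Terminal values V(1,·): V(1,0)=0.0000, V(1,1)=100.0000
  t=0,j=0: stock 163.0000 → up 197.2300 (V=100.0000), down 115.7300 (V=0.0000). Price 78.6325; hedge Δ=1.2270, bond B=-121.3675.
The time-0 hedge costs 78.6325, which is the no-arbitrage price.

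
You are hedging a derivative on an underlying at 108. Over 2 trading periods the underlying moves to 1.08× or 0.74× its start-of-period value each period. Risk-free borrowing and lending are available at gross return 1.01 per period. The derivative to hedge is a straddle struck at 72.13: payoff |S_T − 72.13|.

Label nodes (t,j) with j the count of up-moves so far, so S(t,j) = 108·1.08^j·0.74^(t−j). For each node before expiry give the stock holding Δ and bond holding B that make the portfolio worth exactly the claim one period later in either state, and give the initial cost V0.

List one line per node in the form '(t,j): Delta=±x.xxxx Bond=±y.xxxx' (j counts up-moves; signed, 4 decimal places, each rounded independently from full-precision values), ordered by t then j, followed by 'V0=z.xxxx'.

Under the risk-neutral measure, an up-move has probability p* = (R−d)/(u−d) = 0.7941 and values discount at R = 1.01.
Payoff layer (t=2): V(2,0)=12.9892, V(2,1)=14.1836, V(2,2)=53.8412
(1,0): S=79.9200. Δ = (V_up−V_dn)/(S_up−S_dn) = (14.1836−12.9892)/(86.3136−59.1408) = 0.0440. V = [p*·14.1836 + (1−p*)·12.9892]/1.01 = 13.7997. B = V − Δ·S = 10.2868.
(1,1): S=116.6400. Δ = (V_up−V_dn)/(S_up−S_dn) = (53.8412−14.1836)/(125.9712−86.3136) = 1.0000. V = [p*·53.8412 + (1−p*)·14.1836]/1.01 = 45.2242. B = V − Δ·S = -71.4158.
(0,0): S=108.0000. Δ = (V_up−V_dn)/(S_up−S_dn) = (45.2242−13.7997)/(116.6400−79.9200) = 0.8558. V = [p*·45.2242 + (1−p*)·13.7997]/1.01 = 38.3707. B = V − Δ·S = -54.0542.
The time-0 hedge costs 38.3707, which is the no-arbitrage price.

(0,0): Delta=0.8558 Bond=-54.0542
(1,0): Delta=0.0440 Bond=10.2868
(1,1): Delta=1.0000 Bond=-71.4158
V0=38.3707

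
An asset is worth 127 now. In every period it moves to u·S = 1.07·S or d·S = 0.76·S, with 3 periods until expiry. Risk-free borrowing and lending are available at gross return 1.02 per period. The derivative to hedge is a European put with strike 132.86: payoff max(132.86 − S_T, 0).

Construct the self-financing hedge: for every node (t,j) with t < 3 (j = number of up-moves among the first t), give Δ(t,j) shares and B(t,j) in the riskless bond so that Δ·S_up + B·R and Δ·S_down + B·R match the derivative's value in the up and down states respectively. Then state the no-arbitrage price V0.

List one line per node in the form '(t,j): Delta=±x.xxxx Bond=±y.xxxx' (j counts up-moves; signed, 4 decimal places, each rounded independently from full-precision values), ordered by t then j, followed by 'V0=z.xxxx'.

The replicating-portfolio and risk-neutral prices coincide; use p* = (1.02−0.76)/(1.07−0.76) = 0.8387 for the latter.
Terminal payoffs: V(3,0)=77.1100, V(3,1)=54.3699, V(3,2)=22.3543, V(3,3)=0.0000
  t=2,j=0: stock 73.3552 → up 78.4901 (V=54.3699), down 55.7500 (V=77.1100). Price 56.8997; hedge Δ=-1.0000, bond B=130.2549.
  t=2,j=1: stock 103.2764 → up 110.5057 (V=22.3543), down 78.4901 (V=54.3699). Price 26.9785; hedge Δ=-1.0000, bond B=130.2549.
  t=2,j=2: stock 145.4023 → up 155.5805 (V=0.0000), down 110.5057 (V=22.3543). Price 3.5348; hedge Δ=-0.4959, bond B=75.6453.
  t=1,j=0: stock 96.5200 → up 103.2764 (V=26.9785), down 73.3552 (V=56.8997). Price 31.1809; hedge Δ=-1.0000, bond B=127.7009.
  t=1,j=1: stock 135.8900 → up 145.4023 (V=3.5348), down 103.2764 (V=26.9785). Price 7.1726; hedge Δ=-0.5565, bond B=82.7974.
  t=0,j=0: stock 127.0000 → up 135.8900 (V=7.1726), down 96.5200 (V=31.1809). Price 10.8283; hedge Δ=-0.6098, bond B=88.2744.
Check: Δ(0,0)·S0 + B(0,0) = 10.8283 = V0.

(0,0): Delta=-0.6098 Bond=88.2744
(1,0): Delta=-1.0000 Bond=127.7009
(1,1): Delta=-0.5565 Bond=82.7974
(2,0): Delta=-1.0000 Bond=130.2549
(2,1): Delta=-1.0000 Bond=130.2549
(2,2): Delta=-0.4959 Bond=75.6453
V0=10.8283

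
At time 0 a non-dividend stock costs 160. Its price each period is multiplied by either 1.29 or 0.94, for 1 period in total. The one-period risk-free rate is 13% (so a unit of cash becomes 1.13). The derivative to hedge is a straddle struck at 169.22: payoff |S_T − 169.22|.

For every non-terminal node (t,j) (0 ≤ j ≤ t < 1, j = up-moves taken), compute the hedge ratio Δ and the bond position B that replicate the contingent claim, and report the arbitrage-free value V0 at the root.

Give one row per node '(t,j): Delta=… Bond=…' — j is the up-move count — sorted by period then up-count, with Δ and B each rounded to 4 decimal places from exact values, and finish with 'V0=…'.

Since d<R<u, set p* = (R−d)/(u−d) = 0.5429; price each node as the discounted p*-expectation of its children.
At expiry t=1: V(1,0)=18.8200, V(1,1)=37.1800
Node (0,0) S=160.0000: V=(p*·37.1800+(1−p*)·18.8200)/1.13=25.4751; Δ=(37.1800−18.8200)/(206.4000−150.4000)=0.3279; B=V−Δ·S=-26.9820
The time-0 hedge costs 25.4751, which is the no-arbitrage price.

(0,0): Delta=0.3279 Bond=-26.9820
V0=25.4751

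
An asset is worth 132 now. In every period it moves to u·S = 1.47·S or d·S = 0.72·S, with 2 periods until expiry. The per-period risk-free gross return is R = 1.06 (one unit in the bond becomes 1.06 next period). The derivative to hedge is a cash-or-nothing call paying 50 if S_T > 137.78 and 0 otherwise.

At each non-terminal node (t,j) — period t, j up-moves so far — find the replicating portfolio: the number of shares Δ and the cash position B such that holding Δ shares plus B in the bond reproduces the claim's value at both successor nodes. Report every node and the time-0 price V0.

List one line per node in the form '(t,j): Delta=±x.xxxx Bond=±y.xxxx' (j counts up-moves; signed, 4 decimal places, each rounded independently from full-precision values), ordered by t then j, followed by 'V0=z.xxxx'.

(0,0): Delta=0.2605 Bond=-3.1803
(1,0): Delta=0.7015 Bond=-45.2830
(1,1): Delta=0.0000 Bond=47.1698
V0=31.2013

Under the risk-neutral measure, an up-move has probability p* = (R−d)/(u−d) = 0.4533 and values discount at R = 1.06.
Payoff layer (t=2): V(2,0)=0.0000, V(2,1)=50.0000, V(2,2)=50.0000
  t=1,j=0: stock 95.0400 → up 139.7088 (V=50.0000), down 68.4288 (V=0.0000). Price 21.3836; hedge Δ=0.7015, bond B=-45.2830.
  t=1,j=1: stock 194.0400 → up 285.2388 (V=50.0000), down 139.7088 (V=50.0000). Price 47.1698; hedge Δ=0.0000, bond B=47.1698.
  t=0,j=0: stock 132.0000 → up 194.0400 (V=47.1698), down 95.0400 (V=21.3836). Price 31.2013; hedge Δ=0.2605, bond B=-3.1803.
Self-financing check: at every node Δ·S+B equals the discounted successor values.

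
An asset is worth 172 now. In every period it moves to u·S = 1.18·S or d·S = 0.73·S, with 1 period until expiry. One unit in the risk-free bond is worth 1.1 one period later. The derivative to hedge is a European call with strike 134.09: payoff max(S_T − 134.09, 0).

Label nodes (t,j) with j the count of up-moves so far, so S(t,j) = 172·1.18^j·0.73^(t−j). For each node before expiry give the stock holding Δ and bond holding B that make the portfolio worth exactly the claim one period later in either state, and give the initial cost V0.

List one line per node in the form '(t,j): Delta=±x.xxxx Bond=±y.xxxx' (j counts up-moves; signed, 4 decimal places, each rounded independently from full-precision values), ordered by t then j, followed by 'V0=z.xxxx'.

(0,0): Delta=0.8898 Bond=-101.5659
V0=51.4786

The replicating-portfolio and risk-neutral prices coincide; use p* = (1.1−0.73)/(1.18−0.73) = 0.8222 for the latter.
Payoff layer (t=1): V(1,0)=0.0000, V(1,1)=68.8700
Node (0,0) S=172.0000: V=(p*·68.8700+(1−p*)·0.0000)/1.1=51.4786; Δ=(68.8700−0.0000)/(202.9600−125.5600)=0.8898; B=V−Δ·S=-101.5659
The time-0 hedge costs 51.4786, which is the no-arbitrage price.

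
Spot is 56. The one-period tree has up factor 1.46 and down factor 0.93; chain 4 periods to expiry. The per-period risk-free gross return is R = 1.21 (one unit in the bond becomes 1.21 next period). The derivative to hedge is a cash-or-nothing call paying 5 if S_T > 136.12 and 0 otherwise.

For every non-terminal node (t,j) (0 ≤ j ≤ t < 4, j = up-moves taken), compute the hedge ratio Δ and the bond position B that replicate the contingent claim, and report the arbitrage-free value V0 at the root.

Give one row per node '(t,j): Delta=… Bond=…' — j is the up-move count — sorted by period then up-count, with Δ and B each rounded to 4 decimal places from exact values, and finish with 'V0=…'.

Since d<R<u, set p* = (R−d)/(u−d) = 0.5283; price each node as the discounted p*-expectation of its children.
Payoff layer (t=4): V(4,0)=0.0000, V(4,1)=0.0000, V(4,2)=0.0000, V(4,3)=5.0000, V(4,4)=5.0000
Node (3,0) S=45.0440: V=(p*·0.0000+(1−p*)·0.0000)/1.21=0.0000; Δ=(0.0000−0.0000)/(65.7642−41.8909)=0.0000; B=V−Δ·S=0.0000
Node (3,1) S=70.7142: V=(p*·0.0000+(1−p*)·0.0000)/1.21=0.0000; Δ=(0.0000−0.0000)/(103.2428−65.7642)=0.0000; B=V−Δ·S=0.0000
Node (3,2) S=111.0137: V=(p*·5.0000+(1−p*)·0.0000)/1.21=2.1831; Δ=(5.0000−0.0000)/(162.0800−103.2428)=0.0850; B=V−Δ·S=-7.2509
Node (3,3) S=174.2796: V=(p*·5.0000+(1−p*)·5.0000)/1.21=4.1322; Δ=(5.0000−5.0000)/(254.4482−162.0800)=0.0000; B=V−Δ·S=4.1322
Node (2,0) S=48.4344: V=(p*·0.0000+(1−p*)·0.0000)/1.21=0.0000; Δ=(0.0000−0.0000)/(70.7142−45.0440)=0.0000; B=V−Δ·S=0.0000
Node (2,1) S=76.0368: V=(p*·2.1831+(1−p*)·0.0000)/1.21=0.9532; Δ=(2.1831−0.0000)/(111.0137−70.7142)=0.0542; B=V−Δ·S=-3.1658
Node (2,2) S=119.3696: V=(p*·4.1322+(1−p*)·2.1831)/1.21=2.6552; Δ=(4.1322−2.1831)/(174.2796−111.0137)=0.0308; B=V−Δ·S=-1.0225
Node (1,0) S=52.0800: V=(p*·0.9532+(1−p*)·0.0000)/1.21=0.4162; Δ=(0.9532−0.0000)/(76.0368−48.4344)=0.0345; B=V−Δ·S=-1.3822
Node (1,1) S=81.7600: V=(p*·2.6552+(1−p*)·0.9532)/1.21=1.5309; Δ=(2.6552−0.9532)/(119.3696−76.0368)=0.0393; B=V−Δ·S=-1.6806
Node (0,0) S=56.0000: V=(p*·1.5309+(1−p*)·0.4162)/1.21=0.8306; Δ=(1.5309−0.4162)/(81.7600−52.0800)=0.0376; B=V−Δ·S=-1.2726
Check: Δ(0,0)·S0 + B(0,0) = 0.8306 = V0.

(0,0): Delta=0.0376 Bond=-1.2726
(1,0): Delta=0.0345 Bond=-1.3822
(1,1): Delta=0.0393 Bond=-1.6806
(2,0): Delta=0.0000 Bond=0.0000
(2,1): Delta=0.0542 Bond=-3.1658
(2,2): Delta=0.0308 Bond=-1.0225
(3,0): Delta=0.0000 Bond=0.0000
(3,1): Delta=0.0000 Bond=0.0000
(3,2): Delta=0.0850 Bond=-7.2509
(3,3): Delta=0.0000 Bond=4.1322
V0=0.8306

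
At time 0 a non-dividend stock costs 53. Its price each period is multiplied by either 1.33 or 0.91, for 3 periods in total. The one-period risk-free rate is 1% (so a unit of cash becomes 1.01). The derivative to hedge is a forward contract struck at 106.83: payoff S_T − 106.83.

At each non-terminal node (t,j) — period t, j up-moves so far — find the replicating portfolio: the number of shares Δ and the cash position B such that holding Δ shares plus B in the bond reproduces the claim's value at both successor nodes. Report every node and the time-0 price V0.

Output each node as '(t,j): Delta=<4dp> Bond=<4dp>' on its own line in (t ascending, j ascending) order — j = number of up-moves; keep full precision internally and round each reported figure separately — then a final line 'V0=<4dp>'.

Risk-neutral probability p* = (R−d)/(u−d) = (1.01−0.91)/(1.33−0.91) = 0.2381.
Terminal values V(3,·): V(3,0)=-66.8907, V(3,1)=-48.4572, V(3,2)=-21.5160, V(3,3)=17.8598
  t=2,j=0: stock 43.8893 → up 58.3728 (V=-48.4572), down 39.9393 (V=-66.8907). Price -61.8830; hedge Δ=1.0000, bond B=-105.7723.
  t=2,j=1: stock 64.1459 → up 85.3140 (V=-21.5160), down 58.3728 (V=-48.4572). Price -41.6264; hedge Δ=1.0000, bond B=-105.7723.
  t=2,j=2: stock 93.7517 → up 124.6898 (V=17.8598), down 85.3140 (V=-21.5160). Price -12.0206; hedge Δ=1.0000, bond B=-105.7723.
  t=1,j=0: stock 48.2300 → up 64.1459 (V=-41.6264), down 43.8893 (V=-61.8830). Price -56.4950; hedge Δ=1.0000, bond B=-104.7250.
  t=1,j=1: stock 70.4900 → up 93.7517 (V=-12.0206), down 64.1459 (V=-41.6264). Price -34.2350; hedge Δ=1.0000, bond B=-104.7250.
  t=0,j=0: stock 53.0000 → up 70.4900 (V=-34.2350), down 48.2300 (V=-56.4950). Price -50.6881; hedge Δ=1.0000, bond B=-103.6881.
Root portfolio cost Δ·53+B reproduces V0=-50.6881.

(0,0): Delta=1.0000 Bond=-103.6881
(1,0): Delta=1.0000 Bond=-104.7250
(1,1): Delta=1.0000 Bond=-104.7250
(2,0): Delta=1.0000 Bond=-105.7723
(2,1): Delta=1.0000 Bond=-105.7723
(2,2): Delta=1.0000 Bond=-105.7723
V0=-50.6881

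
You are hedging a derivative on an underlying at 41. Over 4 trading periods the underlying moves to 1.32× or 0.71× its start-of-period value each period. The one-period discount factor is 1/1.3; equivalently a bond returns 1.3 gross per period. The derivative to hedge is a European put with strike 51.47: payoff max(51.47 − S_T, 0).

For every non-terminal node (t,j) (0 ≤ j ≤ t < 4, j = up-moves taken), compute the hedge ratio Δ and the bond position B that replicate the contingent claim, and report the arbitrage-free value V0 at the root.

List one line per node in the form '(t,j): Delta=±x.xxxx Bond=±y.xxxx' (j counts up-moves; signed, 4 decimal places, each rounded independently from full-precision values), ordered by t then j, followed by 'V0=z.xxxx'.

No-arbitrage ⇒ martingale measure with p* = (R−d)/(u−d) = 0.9672.
Terminal values V(4,·): V(4,0)=41.0512, V(4,1)=32.0999, V(4,2)=15.4579, V(4,3)=0.0000, V(4,4)=0.0000
(3,0): S=14.6744. Δ = (V_up−V_dn)/(S_up−S_dn) = (32.0999−41.0512)/(19.3701−10.4188) = -1.0000. V = [p*·32.0999 + (1−p*)·41.0512]/1.3 = 24.9180. B = V − Δ·S = 39.5923.
(3,1): S=27.2819. Δ = (V_up−V_dn)/(S_up−S_dn) = (15.4579−32.0999)/(36.0121−19.3701) = -1.0000. V = [p*·15.4579 + (1−p*)·32.0999]/1.3 = 12.3104. B = V − Δ·S = 39.5923.
(3,2): S=50.7213. Δ = (V_up−V_dn)/(S_up−S_dn) = (0.0000−15.4579)/(66.9521−36.0121) = -0.4996. V = [p*·0.0000 + (1−p*)·15.4579]/1.3 = 0.3899. B = V − Δ·S = 25.7307.
(3,3): S=94.2987. Δ = (V_up−V_dn)/(S_up−S_dn) = (0.0000−0.0000)/(124.4743−66.9521) = 0.0000. V = [p*·0.0000 + (1−p*)·0.0000]/1.3 = 0.0000. B = V − Δ·S = 0.0000.
(2,0): S=20.6681. Δ = (V_up−V_dn)/(S_up−S_dn) = (12.3104−24.9180)/(27.2819−14.6744) = -1.0000. V = [p*·12.3104 + (1−p*)·24.9180]/1.3 = 9.7875. B = V − Δ·S = 30.4556.
(2,1): S=38.4252. Δ = (V_up−V_dn)/(S_up−S_dn) = (0.3899−12.3104)/(50.7213−27.2819) = -0.5086. V = [p*·0.3899 + (1−p*)·12.3104]/1.3 = 0.6005. B = V − Δ·S = 20.1424.
(2,2): S=71.4384. Δ = (V_up−V_dn)/(S_up−S_dn) = (0.0000−0.3899)/(94.2987−50.7213) = -0.0089. V = [p*·0.0000 + (1−p*)·0.3899]/1.3 = 0.0098. B = V − Δ·S = 0.6489.
(1,0): S=29.1100. Δ = (V_up−V_dn)/(S_up−S_dn) = (0.6005−9.7875)/(38.4252−20.6681) = -0.5174. V = [p*·0.6005 + (1−p*)·9.7875]/1.3 = 0.6937. B = V − Δ·S = 15.7543.
(1,1): S=54.1200. Δ = (V_up−V_dn)/(S_up−S_dn) = (0.0098−0.6005)/(71.4384−38.4252) = -0.0179. V = [p*·0.0098 + (1−p*)·0.6005]/1.3 = 0.0225. B = V − Δ·S = 0.9908.
(0,0): S=41.0000. Δ = (V_up−V_dn)/(S_up−S_dn) = (0.0225−0.6937)/(54.1200−29.1100) = -0.0268. V = [p*·0.0225 + (1−p*)·0.6937]/1.3 = 0.0342. B = V − Δ·S = 1.1345.
The time-0 hedge costs 0.0342, which is the no-arbitrage price.

(0,0): Delta=-0.0268 Bond=1.1345
(1,0): Delta=-0.5174 Bond=15.7543
(1,1): Delta=-0.0179 Bond=0.9908
(2,0): Delta=-1.0000 Bond=30.4556
(2,1): Delta=-0.5086 Bond=20.1424
(2,2): Delta=-0.0089 Bond=0.6489
(3,0): Delta=-1.0000 Bond=39.5923
(3,1): Delta=-1.0000 Bond=39.5923
(3,2): Delta=-0.4996 Bond=25.7307
(3,3): Delta=0.0000 Bond=0.0000
V0=0.0342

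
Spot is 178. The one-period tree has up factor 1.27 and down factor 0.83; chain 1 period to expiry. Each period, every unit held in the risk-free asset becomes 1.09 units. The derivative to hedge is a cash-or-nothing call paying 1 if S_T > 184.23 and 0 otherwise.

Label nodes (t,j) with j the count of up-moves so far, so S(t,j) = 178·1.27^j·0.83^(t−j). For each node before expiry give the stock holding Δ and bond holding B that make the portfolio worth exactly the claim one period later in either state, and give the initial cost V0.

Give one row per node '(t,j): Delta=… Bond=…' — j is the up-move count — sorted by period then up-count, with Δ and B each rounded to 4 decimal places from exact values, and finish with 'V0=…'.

(0,0): Delta=0.0128 Bond=-1.7306
V0=0.5421

Risk-neutral probability p* = (R−d)/(u−d) = (1.09−0.83)/(1.27−0.83) = 0.5909.
Terminal payoffs: V(1,0)=0.0000, V(1,1)=1.0000
  t=0,j=0: stock 178.0000 → up 226.0600 (V=1.0000), down 147.7400 (V=0.0000). Price 0.5421; hedge Δ=0.0128, bond B=-1.7306.
Check: Δ(0,0)·S0 + B(0,0) = 0.5421 = V0.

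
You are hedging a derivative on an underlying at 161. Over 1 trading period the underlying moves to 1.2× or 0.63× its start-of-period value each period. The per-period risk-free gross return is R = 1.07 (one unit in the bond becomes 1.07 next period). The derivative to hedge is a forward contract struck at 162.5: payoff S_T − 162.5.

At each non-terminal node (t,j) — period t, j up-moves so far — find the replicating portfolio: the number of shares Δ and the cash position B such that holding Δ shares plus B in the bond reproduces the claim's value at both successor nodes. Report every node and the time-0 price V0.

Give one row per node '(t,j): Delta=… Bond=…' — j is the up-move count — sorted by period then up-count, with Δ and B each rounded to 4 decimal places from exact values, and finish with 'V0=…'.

The replicating-portfolio and risk-neutral prices coincide; use p* = (1.07−0.63)/(1.2−0.63) = 0.7719 for the latter.
Terminal values V(1,·): V(1,0)=-61.0700, V(1,1)=30.7000
  t=0,j=0: stock 161.0000 → up 193.2000 (V=30.7000), down 101.4300 (V=-61.0700). Price 9.1308; hedge Δ=1.0000, bond B=-151.8692.
The time-0 hedge costs 9.1308, which is the no-arbitrage price.

(0,0): Delta=1.0000 Bond=-151.8692
V0=9.1308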